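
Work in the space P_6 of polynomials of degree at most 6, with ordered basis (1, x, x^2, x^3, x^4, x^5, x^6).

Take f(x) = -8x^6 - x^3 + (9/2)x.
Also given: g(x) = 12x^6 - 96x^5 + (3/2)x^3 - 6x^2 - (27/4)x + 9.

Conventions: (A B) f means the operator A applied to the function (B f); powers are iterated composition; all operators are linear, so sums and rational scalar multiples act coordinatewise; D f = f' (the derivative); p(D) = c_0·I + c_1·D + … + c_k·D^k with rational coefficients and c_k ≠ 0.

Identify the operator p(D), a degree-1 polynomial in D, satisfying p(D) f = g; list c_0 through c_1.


D^0 f = -8x^6 - x^3 + (9/2)x
D^1 f = -48x^5 - 3x^2 + 9/2
matching coefficients of g against c_0 f + c_1 Df + … from the top degree down determines the c_i
solution: c_0 = -3/2, c_1 = 2

c_0 = -3/2, c_1 = 2


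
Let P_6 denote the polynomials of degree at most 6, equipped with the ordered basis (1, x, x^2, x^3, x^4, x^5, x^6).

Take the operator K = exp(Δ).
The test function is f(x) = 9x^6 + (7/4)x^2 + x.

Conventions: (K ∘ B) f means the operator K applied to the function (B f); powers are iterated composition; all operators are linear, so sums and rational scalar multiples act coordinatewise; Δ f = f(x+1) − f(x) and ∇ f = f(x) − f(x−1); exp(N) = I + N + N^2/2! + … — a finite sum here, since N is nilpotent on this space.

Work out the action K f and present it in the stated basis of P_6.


the image equals g(x) = 9x^6 + 54x^5 + 270x^4 + 900x^3 + (8107/4)x^2 + (5625/2)x + 3663/2

order-1 term: 54x^5 + 135x^4 + 180x^3 + 135x^2 + (115/2)x + 47/4
order-2 term: 135x^4 + 540x^3 + 945x^2 + 810x + 1123/4
order-3 term: 180x^3 + 810x^2 + 1350x + 810
order-4 term: 135x^2 + 540x + 585
order-5 term: 54x + 135
order-6 term: 9
the series for exp(Δ) f terminates at order 6
exp(Δ) f = 9x^6 + 54x^5 + 270x^4 + 900x^3 + (8107/4)x^2 + (5625/2)x + 3663/2


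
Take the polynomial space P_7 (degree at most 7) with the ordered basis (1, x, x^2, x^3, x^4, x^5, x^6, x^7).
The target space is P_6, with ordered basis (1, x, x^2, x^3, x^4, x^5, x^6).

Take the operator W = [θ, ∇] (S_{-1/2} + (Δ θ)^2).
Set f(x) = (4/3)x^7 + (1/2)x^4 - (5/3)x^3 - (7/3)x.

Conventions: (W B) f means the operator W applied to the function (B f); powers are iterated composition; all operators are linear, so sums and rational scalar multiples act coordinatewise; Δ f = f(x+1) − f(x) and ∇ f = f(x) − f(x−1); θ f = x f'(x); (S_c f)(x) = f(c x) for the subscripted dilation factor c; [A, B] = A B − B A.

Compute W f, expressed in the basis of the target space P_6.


the result is g(x) = (7/96)x^6 - (7/16)x^5 - (376285/32)x^4 + (47021/12)x^3 - (313573/32)x^2 + (29063/16)x - 42265/96

S_{-1/2} f = -(1/96)x^7 + (1/32)x^4 + (5/24)x^3 + (7/6)x
θ f = (28/3)x^7 + 2x^4 - 5x^3 - (7/3)x
Δ θ f = (196/3)x^6 + 196x^5 + (980/3)x^4 + (1004/3)x^3 + 193x^2 + (175/3)x + 4
θ (Δ θ) f = 392x^6 + 980x^5 + (3920/3)x^4 + 1004x^3 + 386x^2 + (175/3)x
Δ θ (Δ θ) f = 2352x^5 + 10780x^4 + (68600/3)x^3 + 26532x^2 + (48788/3)x + 4127
(S_{-1/2} + (Δ θ)^2) f = -(1/96)x^7 + 2352x^5 + (344961/32)x^4 + (182935/8)x^3 + 26532x^2 + (97583/6)x + 4127
∇ (S_{-1/2} + (Δ θ)^2) f = -(7/96)x^6 + (7/32)x^5 + (1128925/96)x^4 + (1881647/96)x^3 + (878087/32)x^2 + (1519063/96)x + 12512/3
θ ∇ (S_{-1/2} + (Δ θ)^2) f = -(7/16)x^6 + (35/32)x^5 + (1128925/24)x^4 + (1881647/32)x^3 + (878087/16)x^2 + (1519063/96)x
θ (S_{-1/2} + (Δ θ)^2) f = -(7/96)x^7 + 11760x^5 + (344961/8)x^4 + (548805/8)x^3 + 53064x^2 + (97583/6)x
∇ θ (S_{-1/2} + (Δ θ)^2) f = -(49/96)x^6 + (49/32)x^5 + (5644555/96)x^4 + (5268773/96)x^3 + (2069747/32)x^2 + (1344685/96)x + 42265/96
[θ, ∇] (S_{-1/2} + (Δ θ)^2) f = (7/96)x^6 - (7/16)x^5 - (376285/32)x^4 + (47021/12)x^3 - (313573/32)x^2 + (29063/16)x - 42265/96


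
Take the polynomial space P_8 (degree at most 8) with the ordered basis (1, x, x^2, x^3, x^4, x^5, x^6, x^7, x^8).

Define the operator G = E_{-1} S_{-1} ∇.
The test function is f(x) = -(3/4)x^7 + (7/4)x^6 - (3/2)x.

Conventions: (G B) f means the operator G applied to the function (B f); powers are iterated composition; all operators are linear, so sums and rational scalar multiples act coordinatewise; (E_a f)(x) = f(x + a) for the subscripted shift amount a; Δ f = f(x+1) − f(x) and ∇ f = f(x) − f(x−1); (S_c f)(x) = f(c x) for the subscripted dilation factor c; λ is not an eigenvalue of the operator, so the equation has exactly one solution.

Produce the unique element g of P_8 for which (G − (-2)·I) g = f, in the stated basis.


the result is g(x) = -(3/8)x^7 + (35/16)x^6 + (21/8)x^5 - (525/32)x^4 - (35/8)x^3 + (483/16)x^2 + (15/8)x - 503/64

write g with unknown coordinates in the stated basis and equate coefficients in (G − (-2)·I) g = f
solving from the highest basis element down gives g = -(3/8)x^7 + (35/16)x^6 + (21/8)x^5 - (525/32)x^4 - (35/8)x^3 + (483/16)x^2 + (15/8)x - 503/64
check: G g = -(21/8)x^6 - (21/4)x^5 + (525/16)x^4 + (35/4)x^3 - (483/8)x^2 - (21/4)x + 503/32
so G g − (-2)·g = -(3/4)x^7 + (7/4)x^6 - (3/2)x = f ✓


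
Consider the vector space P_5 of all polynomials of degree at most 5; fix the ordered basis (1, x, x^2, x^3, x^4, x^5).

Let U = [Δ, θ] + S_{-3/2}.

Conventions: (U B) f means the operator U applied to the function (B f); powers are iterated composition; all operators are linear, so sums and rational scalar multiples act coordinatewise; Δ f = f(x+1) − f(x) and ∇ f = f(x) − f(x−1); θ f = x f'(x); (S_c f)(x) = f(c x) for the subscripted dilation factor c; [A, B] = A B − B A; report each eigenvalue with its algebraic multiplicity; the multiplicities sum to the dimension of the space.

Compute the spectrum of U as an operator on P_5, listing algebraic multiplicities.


image of 1: 1
image of x: -(3/2)x + 1
image of x^2: (9/4)x^2 + 2x + 2
image of x^3: -(27/8)x^3 + 3x^2 + 6x + 3
image of x^4: (81/16)x^4 + 4x^3 + 12x^2 + 12x + 4
image of x^5: -(243/32)x^5 + 5x^4 + 20x^3 + 30x^2 + 20x + 5
the matrix is upper triangular; its diagonal is (1, -3/2, 9/4, -27/8, 81/16, -243/32)
for a triangular matrix the eigenvalues are the diagonal entries, with algebraic multiplicity their repetition count

λ = -243/32 (multiplicity 1), λ = -27/8 (multiplicity 1), λ = -3/2 (multiplicity 1), λ = 1 (multiplicity 1), λ = 9/4 (multiplicity 1), λ = 81/16 (multiplicity 1)


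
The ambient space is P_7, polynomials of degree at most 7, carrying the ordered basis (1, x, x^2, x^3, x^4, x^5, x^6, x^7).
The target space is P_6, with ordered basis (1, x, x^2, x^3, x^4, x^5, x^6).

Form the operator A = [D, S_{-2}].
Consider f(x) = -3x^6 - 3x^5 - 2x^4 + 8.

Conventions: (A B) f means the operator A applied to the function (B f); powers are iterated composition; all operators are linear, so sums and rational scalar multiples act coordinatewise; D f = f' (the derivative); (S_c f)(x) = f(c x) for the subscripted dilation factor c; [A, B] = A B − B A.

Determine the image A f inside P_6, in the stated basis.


S_{-2} f = -192x^6 + 96x^5 - 32x^4 + 8
D S_{-2} f = -1152x^5 + 480x^4 - 128x^3
D f = -18x^5 - 15x^4 - 8x^3
S_{-2} D f = 576x^5 - 240x^4 + 64x^3
[D, S_{-2}] f = -1728x^5 + 720x^4 - 192x^3

the image equals g(x) = -1728x^5 + 720x^4 - 192x^3


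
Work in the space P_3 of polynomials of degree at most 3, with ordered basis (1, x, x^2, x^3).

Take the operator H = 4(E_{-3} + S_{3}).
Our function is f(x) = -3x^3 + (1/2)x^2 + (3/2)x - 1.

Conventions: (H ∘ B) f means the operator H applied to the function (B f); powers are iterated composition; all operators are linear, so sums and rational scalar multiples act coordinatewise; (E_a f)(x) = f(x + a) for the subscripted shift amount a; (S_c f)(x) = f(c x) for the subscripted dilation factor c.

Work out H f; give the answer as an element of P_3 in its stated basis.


the result is g(x) = -336x^3 + 128x^2 - 312x + 316

E_{-3} f = -3x^3 + (55/2)x^2 - (165/2)x + 80
S_{3} f = -81x^3 + (9/2)x^2 + (9/2)x - 1
(E_{-3} + S_{3}) f = -84x^3 + 32x^2 - 78x + 79
(4(E_{-3} + S_{3})) f = -336x^3 + 128x^2 - 312x + 316


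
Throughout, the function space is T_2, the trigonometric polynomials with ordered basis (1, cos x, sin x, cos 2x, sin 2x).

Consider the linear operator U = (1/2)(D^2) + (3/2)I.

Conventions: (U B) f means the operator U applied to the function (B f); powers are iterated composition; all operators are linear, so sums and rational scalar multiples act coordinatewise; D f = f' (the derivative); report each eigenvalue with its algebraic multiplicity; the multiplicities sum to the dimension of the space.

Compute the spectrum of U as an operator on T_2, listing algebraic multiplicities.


image of 1: 3/2
image of cos x: cos x
image of sin x: sin x
image of cos 2x: -(1/2)cos 2x
image of sin 2x: -(1/2)sin 2x
the matrix is diagonal; its diagonal is (3/2, 1, 1, -1/2, -1/2)
for a triangular matrix the eigenvalues are the diagonal entries, with algebraic multiplicity their repetition count

λ = -1/2 (multiplicity 2), λ = 1 (multiplicity 2), λ = 3/2 (multiplicity 1)


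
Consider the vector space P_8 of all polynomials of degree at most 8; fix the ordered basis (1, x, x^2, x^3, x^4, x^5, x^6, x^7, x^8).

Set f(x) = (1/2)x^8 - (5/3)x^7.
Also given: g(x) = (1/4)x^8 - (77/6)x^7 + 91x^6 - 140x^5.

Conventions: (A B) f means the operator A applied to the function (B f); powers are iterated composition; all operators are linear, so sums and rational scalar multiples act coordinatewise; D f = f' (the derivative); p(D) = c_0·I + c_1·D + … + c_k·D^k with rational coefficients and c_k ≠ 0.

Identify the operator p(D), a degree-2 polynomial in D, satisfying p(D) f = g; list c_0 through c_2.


p(D) = (1/2)·I − 3·D + 2·D^2, i.e. c_0 = 1/2, c_1 = -3, c_2 = 2

D^0 f = (1/2)x^8 - (5/3)x^7
D^1 f = 4x^7 - (35/3)x^6
D^2 f = 28x^6 - 70x^5
matching coefficients of g against c_0 f + c_1 Df + … from the top degree down determines the c_i
solution: c_0 = 1/2, c_1 = -3, c_2 = 2


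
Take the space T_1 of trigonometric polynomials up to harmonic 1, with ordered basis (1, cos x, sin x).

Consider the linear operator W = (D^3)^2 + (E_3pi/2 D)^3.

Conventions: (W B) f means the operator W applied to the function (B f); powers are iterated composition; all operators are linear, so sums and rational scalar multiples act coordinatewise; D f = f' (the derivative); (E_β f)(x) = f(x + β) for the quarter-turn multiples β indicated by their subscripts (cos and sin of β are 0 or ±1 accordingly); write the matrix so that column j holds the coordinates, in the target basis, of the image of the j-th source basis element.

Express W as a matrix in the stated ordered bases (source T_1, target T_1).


the matrix is [[0, 0, 0]; [0, 0, 0]; [0, 0, 0]] (rows listed top to bottom)

image of 1: 0
image of cos x: 0
image of sin x: 0
each image's coordinates form column j of the matrix


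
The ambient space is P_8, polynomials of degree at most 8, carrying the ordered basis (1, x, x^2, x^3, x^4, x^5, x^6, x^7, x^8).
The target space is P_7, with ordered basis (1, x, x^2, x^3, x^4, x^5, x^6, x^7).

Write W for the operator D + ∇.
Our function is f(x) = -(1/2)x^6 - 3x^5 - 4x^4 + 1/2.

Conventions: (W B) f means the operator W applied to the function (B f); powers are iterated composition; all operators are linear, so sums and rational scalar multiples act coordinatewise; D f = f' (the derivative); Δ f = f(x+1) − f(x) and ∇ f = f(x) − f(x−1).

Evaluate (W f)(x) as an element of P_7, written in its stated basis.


the image equals g(x) = -6x^5 - (45/2)x^4 - 12x^3 + (3/2)x^2 - 4x + 3/2

D f = -3x^5 - 15x^4 - 16x^3
∇ f = -3x^5 - (15/2)x^4 + 4x^3 + (3/2)x^2 - 4x + 3/2
(D + ∇) f = -6x^5 - (45/2)x^4 - 12x^3 + (3/2)x^2 - 4x + 3/2


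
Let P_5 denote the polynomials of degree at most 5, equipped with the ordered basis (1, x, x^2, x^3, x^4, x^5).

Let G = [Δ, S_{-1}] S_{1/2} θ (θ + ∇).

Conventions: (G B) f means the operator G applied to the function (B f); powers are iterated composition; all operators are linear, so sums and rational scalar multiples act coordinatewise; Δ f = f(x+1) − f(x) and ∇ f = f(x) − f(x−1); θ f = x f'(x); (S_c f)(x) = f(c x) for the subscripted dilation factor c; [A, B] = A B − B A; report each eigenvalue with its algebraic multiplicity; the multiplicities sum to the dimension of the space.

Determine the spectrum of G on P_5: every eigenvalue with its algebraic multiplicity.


image of 1: 0
image of x: -1
image of x^2: 4x - 2
image of x^3: -(27/4)x^2 + 6x + 3/4
image of x^4: 8x^3 - 9x^2 - 4x - 7
image of x^5: -(125/16)x^4 + 10x^3 + (55/8)x^2 + 30x + 175/16
the matrix is upper triangular; its diagonal is (0, 0, 0, 0, 0, 0)
for a triangular matrix the eigenvalues are the diagonal entries, with algebraic multiplicity their repetition count

λ = 0 (multiplicity 6)


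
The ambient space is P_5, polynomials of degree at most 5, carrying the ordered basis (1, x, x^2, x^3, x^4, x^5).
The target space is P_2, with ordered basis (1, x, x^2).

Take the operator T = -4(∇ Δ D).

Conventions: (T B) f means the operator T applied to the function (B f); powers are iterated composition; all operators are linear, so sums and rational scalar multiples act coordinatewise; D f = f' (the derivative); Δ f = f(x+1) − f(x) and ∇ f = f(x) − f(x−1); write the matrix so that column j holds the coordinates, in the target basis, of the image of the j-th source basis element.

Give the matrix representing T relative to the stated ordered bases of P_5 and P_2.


the matrix is [[0, 0, 0, -24, 0, -40]; [0, 0, 0, 0, -96, 0]; [0, 0, 0, 0, 0, -240]] (rows listed top to bottom)

image of 1: 0
image of x: 0
image of x^2: 0
image of x^3: -24
image of x^4: -96x
image of x^5: -240x^2 - 40
each image's coordinates form column j of the matrix


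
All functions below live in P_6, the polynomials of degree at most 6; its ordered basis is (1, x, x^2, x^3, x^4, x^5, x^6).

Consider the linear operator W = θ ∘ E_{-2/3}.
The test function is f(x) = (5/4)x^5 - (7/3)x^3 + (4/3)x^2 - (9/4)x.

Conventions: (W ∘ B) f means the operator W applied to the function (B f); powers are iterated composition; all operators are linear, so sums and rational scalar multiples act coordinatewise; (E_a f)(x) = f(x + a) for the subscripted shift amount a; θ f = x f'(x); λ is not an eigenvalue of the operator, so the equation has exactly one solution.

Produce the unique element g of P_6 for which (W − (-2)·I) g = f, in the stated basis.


write g with unknown coordinates in the stated basis and equate coefficients in (W − (-2)·I) g = f
solving from the highest basis element down gives g = (5/28)x^5 + (25/63)x^4 - (97/315)x^3 - (226/945)x^2 - (12685/20412)x
check: W g = (25/28)x^5 - (50/63)x^4 - (541/315)x^3 + (1712/945)x^2 - (20557/20412)x
so W g − (-2)·g = (5/4)x^5 - (7/3)x^3 + (4/3)x^2 - (9/4)x = f ✓

the result is g(x) = (5/28)x^5 + (25/63)x^4 - (97/315)x^3 - (226/945)x^2 - (12685/20412)x


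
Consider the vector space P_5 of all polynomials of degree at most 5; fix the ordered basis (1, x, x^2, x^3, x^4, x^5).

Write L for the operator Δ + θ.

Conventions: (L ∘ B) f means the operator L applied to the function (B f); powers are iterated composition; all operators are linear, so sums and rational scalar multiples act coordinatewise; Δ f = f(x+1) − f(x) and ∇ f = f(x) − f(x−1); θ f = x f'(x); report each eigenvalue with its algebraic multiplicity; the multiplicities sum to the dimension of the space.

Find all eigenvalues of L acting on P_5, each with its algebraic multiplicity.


image of 1: 0
image of x: x + 1
image of x^2: 2x^2 + 2x + 1
image of x^3: 3x^3 + 3x^2 + 3x + 1
image of x^4: 4x^4 + 4x^3 + 6x^2 + 4x + 1
image of x^5: 5x^5 + 5x^4 + 10x^3 + 10x^2 + 5x + 1
the matrix is upper triangular; its diagonal is (0, 1, 2, 3, 4, 5)
for a triangular matrix the eigenvalues are the diagonal entries, with algebraic multiplicity their repetition count

λ = 0 (multiplicity 1), λ = 1 (multiplicity 1), λ = 2 (multiplicity 1), λ = 3 (multiplicity 1), λ = 4 (multiplicity 1), λ = 5 (multiplicity 1)


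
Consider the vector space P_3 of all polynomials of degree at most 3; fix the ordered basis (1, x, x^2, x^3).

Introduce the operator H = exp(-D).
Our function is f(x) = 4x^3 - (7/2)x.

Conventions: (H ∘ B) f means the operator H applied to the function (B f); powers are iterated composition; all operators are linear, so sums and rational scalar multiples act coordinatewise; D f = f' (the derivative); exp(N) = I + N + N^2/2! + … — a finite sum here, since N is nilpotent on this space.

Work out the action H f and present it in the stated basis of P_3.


g(x) = 4x^3 - 12x^2 + (17/2)x - 1/2

order-1 term: -12x^2 + 7/2
order-2 term: 12x
order-3 term: -4
the series for exp(-D) f terminates at order 3
exp(-D) f = 4x^3 - 12x^2 + (17/2)x - 1/2


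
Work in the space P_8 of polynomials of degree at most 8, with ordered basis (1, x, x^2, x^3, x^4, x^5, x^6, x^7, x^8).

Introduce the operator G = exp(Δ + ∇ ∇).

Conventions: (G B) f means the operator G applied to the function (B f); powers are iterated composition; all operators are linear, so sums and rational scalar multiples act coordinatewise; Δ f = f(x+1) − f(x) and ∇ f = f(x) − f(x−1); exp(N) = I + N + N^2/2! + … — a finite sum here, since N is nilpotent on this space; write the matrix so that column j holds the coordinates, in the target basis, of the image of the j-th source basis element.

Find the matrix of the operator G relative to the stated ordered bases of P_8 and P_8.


the matrix is [[1, 1, 4, 5, 41, 12, 895, -1951, 36706]; [0, 1, 2, 12, 20, 205, 72, 6265, -15608]; [0, 0, 1, 3, 24, 50, 615, 252, 25060]; [0, 0, 0, 1, 4, 40, 100, 1435, 672]; [0, 0, 0, 0, 1, 5, 60, 175, 2870]; [0, 0, 0, 0, 0, 1, 6, 84, 280]; [0, 0, 0, 0, 0, 0, 1, 7, 112]; [0, 0, 0, 0, 0, 0, 0, 1, 8]; [0, 0, 0, 0, 0, 0, 0, 0, 1]] (rows listed top to bottom)

image of 1: 1
image of x: x + 1
image of x^2: x^2 + 2x + 4
image of x^3: x^3 + 3x^2 + 12x + 5
image of x^4: x^4 + 4x^3 + 24x^2 + 20x + 41
image of x^5: x^5 + 5x^4 + 40x^3 + 50x^2 + 205x + 12
image of x^6: x^6 + 6x^5 + 60x^4 + 100x^3 + 615x^2 + 72x + 895
image of x^7: x^7 + 7x^6 + 84x^5 + 175x^4 + 1435x^3 + 252x^2 + 6265x - 1951
image of x^8: x^8 + 8x^7 + 112x^6 + 280x^5 + 2870x^4 + 672x^3 + 25060x^2 - 15608x + 36706
each image's coordinates form column j of the matrix


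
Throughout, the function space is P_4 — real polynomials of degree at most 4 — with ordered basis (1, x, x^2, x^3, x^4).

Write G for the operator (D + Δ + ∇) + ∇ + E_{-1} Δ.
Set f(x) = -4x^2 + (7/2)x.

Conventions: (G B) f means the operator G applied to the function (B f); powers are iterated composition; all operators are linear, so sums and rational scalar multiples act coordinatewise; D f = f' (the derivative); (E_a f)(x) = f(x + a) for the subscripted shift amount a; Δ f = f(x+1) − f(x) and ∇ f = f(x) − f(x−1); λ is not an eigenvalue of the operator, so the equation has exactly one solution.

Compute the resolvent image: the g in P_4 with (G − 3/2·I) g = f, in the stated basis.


the image equals g(x) = (8/3)x^2 + (139/9)x + 1294/27

write g with unknown coordinates in the stated basis and equate coefficients in (G − 3/2·I) g = f
solving from the highest basis element down gives g = (8/3)x^2 + (139/9)x + 1294/27
check: G g = (80/3)x + 647/9
so G g − 3/2·g = -4x^2 + (7/2)x = f ✓


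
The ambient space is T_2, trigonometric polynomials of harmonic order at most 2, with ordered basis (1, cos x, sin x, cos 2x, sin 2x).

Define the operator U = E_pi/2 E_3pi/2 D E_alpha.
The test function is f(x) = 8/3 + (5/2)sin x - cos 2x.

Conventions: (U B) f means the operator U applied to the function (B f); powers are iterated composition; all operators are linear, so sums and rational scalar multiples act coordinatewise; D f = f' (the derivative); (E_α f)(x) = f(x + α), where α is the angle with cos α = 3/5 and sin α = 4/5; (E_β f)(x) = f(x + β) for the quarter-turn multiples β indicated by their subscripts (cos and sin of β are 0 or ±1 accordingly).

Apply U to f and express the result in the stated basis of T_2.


g(x) = (3/2)cos x - 2sin x + (48/25)cos 2x - (14/25)sin 2x

E_alpha f = 8/3 + 2cos x + (3/2)sin x + (7/25)cos 2x + (24/25)sin 2x
D E_alpha f = (3/2)cos x - 2sin x + (48/25)cos 2x - (14/25)sin 2x
E_3pi/2 D E_alpha f = 2cos x + (3/2)sin x - (48/25)cos 2x + (14/25)sin 2x
E_pi/2 E_3pi/2 D E_alpha f = (3/2)cos x - 2sin x + (48/25)cos 2x - (14/25)sin 2x


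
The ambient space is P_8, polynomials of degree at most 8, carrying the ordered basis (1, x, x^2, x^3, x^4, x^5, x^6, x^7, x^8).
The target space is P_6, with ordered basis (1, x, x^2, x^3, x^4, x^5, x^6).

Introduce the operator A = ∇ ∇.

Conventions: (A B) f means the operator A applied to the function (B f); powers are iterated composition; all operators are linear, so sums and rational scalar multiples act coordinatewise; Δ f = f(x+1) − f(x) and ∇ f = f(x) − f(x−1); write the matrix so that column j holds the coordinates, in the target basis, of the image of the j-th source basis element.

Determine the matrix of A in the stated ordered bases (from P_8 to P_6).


the matrix is [[0, 0, 2, -6, 14, -30, 62, -126, 254]; [0, 0, 0, 6, -24, 70, -180, 434, -1008]; [0, 0, 0, 0, 12, -60, 210, -630, 1736]; [0, 0, 0, 0, 0, 20, -120, 490, -1680]; [0, 0, 0, 0, 0, 0, 30, -210, 980]; [0, 0, 0, 0, 0, 0, 0, 42, -336]; [0, 0, 0, 0, 0, 0, 0, 0, 56]] (rows listed top to bottom)

image of 1: 0
image of x: 0
image of x^2: 2
image of x^3: 6x - 6
image of x^4: 12x^2 - 24x + 14
image of x^5: 20x^3 - 60x^2 + 70x - 30
image of x^6: 30x^4 - 120x^3 + 210x^2 - 180x + 62
image of x^7: 42x^5 - 210x^4 + 490x^3 - 630x^2 + 434x - 126
image of x^8: 56x^6 - 336x^5 + 980x^4 - 1680x^3 + 1736x^2 - 1008x + 254
each image's coordinates form column j of the matrix


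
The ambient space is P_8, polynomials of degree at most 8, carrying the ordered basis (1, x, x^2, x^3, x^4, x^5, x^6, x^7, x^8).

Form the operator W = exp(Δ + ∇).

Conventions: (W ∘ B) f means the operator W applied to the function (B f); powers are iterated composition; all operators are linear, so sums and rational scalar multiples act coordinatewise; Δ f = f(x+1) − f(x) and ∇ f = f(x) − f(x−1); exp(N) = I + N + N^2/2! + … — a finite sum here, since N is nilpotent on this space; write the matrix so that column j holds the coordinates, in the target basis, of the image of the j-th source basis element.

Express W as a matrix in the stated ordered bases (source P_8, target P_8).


the matrix is [[1, 2, 4, 10, 32, 114, 448, 1978, 9472]; [0, 1, 4, 12, 40, 160, 684, 3136, 15824]; [0, 0, 1, 6, 24, 100, 480, 2394, 12544]; [0, 0, 0, 1, 8, 40, 200, 1120, 6384]; [0, 0, 0, 0, 1, 10, 60, 350, 2240]; [0, 0, 0, 0, 0, 1, 12, 84, 560]; [0, 0, 0, 0, 0, 0, 1, 14, 112]; [0, 0, 0, 0, 0, 0, 0, 1, 16]; [0, 0, 0, 0, 0, 0, 0, 0, 1]] (rows listed top to bottom)

image of 1: 1
image of x: x + 2
image of x^2: x^2 + 4x + 4
image of x^3: x^3 + 6x^2 + 12x + 10
image of x^4: x^4 + 8x^3 + 24x^2 + 40x + 32
image of x^5: x^5 + 10x^4 + 40x^3 + 100x^2 + 160x + 114
image of x^6: x^6 + 12x^5 + 60x^4 + 200x^3 + 480x^2 + 684x + 448
image of x^7: x^7 + 14x^6 + 84x^5 + 350x^4 + 1120x^3 + 2394x^2 + 3136x + 1978
image of x^8: x^8 + 16x^7 + 112x^6 + 560x^5 + 2240x^4 + 6384x^3 + 12544x^2 + 15824x + 9472
each image's coordinates form column j of the matrix


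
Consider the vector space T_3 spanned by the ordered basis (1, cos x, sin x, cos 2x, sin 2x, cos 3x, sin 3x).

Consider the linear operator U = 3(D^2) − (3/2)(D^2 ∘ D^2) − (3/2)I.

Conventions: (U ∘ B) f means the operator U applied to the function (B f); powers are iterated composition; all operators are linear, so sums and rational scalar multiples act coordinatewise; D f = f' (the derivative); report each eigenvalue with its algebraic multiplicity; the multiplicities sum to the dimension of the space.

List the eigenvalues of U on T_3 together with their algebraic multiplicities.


image of 1: -3/2
image of cos x: -6cos x
image of sin x: -6sin x
image of cos 2x: -(75/2)cos 2x
image of sin 2x: -(75/2)sin 2x
image of cos 3x: -150cos 3x
image of sin 3x: -150sin 3x
the matrix is diagonal; its diagonal is (-3/2, -6, -6, -75/2, -75/2, -150, -150)
for a triangular matrix the eigenvalues are the diagonal entries, with algebraic multiplicity their repetition count

λ = -150 (multiplicity 2), λ = -75/2 (multiplicity 2), λ = -6 (multiplicity 2), λ = -3/2 (multiplicity 1)


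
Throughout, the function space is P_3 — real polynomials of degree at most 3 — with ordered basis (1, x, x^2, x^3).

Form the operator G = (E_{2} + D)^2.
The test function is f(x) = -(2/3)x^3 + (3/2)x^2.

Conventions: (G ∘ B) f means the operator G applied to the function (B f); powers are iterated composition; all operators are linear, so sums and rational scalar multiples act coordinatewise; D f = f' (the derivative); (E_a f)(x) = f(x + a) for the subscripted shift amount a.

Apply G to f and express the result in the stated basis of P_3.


g(x) = -(2/3)x^3 - (21/2)x^2 - 34x - 59/3

E_{2} f = -(2/3)x^3 - (5/2)x^2 - 2x + 2/3
D f = -2x^2 + 3x
(E_{2} + D) f = -(2/3)x^3 - (9/2)x^2 + x + 2/3
E_{2} (E_{2} + D) f = -(2/3)x^3 - (17/2)x^2 - 25x - 62/3
D (E_{2} + D) f = -2x^2 - 9x + 1
(E_{2} + D) (E_{2} + D) f = -(2/3)x^3 - (21/2)x^2 - 34x - 59/3


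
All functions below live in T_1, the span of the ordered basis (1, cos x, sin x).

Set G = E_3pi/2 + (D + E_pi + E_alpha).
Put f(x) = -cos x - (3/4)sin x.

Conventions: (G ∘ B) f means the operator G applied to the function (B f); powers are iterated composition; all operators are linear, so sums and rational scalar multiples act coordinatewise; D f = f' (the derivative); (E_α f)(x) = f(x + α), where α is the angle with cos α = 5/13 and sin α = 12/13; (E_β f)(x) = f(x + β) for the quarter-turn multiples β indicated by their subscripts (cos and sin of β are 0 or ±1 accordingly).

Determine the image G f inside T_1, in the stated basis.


the result is g(x) = -(1/13)cos x + (18/13)sin x

E_3pi/2 f = (3/4)cos x - sin x
D f = -(3/4)cos x + sin x
E_pi f = cos x + (3/4)sin x
E_alpha f = -(14/13)cos x + (33/52)sin x
(D + E_pi + E_alpha) f = -(43/52)cos x + (31/13)sin x
(E_3pi/2 + (D + E_pi + E_alpha)) f = -(1/13)cos x + (18/13)sin x


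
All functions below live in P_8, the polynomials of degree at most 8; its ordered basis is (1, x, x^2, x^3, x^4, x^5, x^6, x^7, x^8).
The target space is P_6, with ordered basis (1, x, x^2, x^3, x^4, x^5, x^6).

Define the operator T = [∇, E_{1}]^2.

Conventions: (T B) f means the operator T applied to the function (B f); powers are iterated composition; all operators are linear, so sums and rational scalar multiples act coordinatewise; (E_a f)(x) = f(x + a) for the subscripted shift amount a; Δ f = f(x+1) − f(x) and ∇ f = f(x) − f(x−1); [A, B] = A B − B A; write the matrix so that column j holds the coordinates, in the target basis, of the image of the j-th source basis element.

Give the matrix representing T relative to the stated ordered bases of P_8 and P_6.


the matrix is [[0, 0, 0, 0, 0, 0, 0, 0, 0]; [0, 0, 0, 0, 0, 0, 0, 0, 0]; [0, 0, 0, 0, 0, 0, 0, 0, 0]; [0, 0, 0, 0, 0, 0, 0, 0, 0]; [0, 0, 0, 0, 0, 0, 0, 0, 0]; [0, 0, 0, 0, 0, 0, 0, 0, 0]; [0, 0, 0, 0, 0, 0, 0, 0, 0]] (rows listed top to bottom)

image of 1: 0
image of x: 0
image of x^2: 0
image of x^3: 0
image of x^4: 0
image of x^5: 0
image of x^6: 0
image of x^7: 0
image of x^8: 0
each image's coordinates form column j of the matrix


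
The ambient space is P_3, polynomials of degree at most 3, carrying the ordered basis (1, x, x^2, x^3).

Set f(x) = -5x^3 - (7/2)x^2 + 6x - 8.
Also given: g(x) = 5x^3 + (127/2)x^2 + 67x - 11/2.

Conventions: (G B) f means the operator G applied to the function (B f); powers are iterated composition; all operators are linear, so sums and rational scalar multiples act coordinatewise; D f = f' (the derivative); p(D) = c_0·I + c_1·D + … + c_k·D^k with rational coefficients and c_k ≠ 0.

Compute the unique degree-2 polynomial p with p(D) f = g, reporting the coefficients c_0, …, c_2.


D^0 f = -5x^3 - (7/2)x^2 + 6x - 8
D^1 f = -15x^2 - 7x + 6
D^2 f = -30x - 7
matching coefficients of g against c_0 f + c_1 Df + … from the top degree down determines the c_i
solution: c_0 = -1, c_1 = -4, c_2 = -3/2

c_0 = -1, c_1 = -4, c_2 = -3/2


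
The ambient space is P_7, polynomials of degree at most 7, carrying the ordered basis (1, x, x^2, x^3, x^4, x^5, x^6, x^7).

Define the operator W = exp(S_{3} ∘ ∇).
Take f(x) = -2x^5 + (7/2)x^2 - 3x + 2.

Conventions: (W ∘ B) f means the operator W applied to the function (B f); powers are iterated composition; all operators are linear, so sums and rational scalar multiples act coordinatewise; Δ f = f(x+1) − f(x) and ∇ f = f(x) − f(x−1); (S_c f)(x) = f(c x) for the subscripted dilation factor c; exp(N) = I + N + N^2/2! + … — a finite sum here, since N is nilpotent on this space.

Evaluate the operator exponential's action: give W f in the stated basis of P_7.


the image equals g(x) = -2x^5 - 810x^4 - 43200x^3 - (729353/2)x^2 - 408732x + 1576

order-1 term: -810x^4 + 540x^3 - 180x^2 + 51x - 17/2
order-2 term: -43740x^3 + 29160x^2 - 7830x + 1581/2
order-3 term: -393660x^2 + 189540x - 26910
order-4 term: -590490x + 145800
order-5 term: -118098
the series for exp(S_{3} ∘ ∇) f terminates at order 5
exp(S_{3} ∘ ∇) f = -2x^5 - 810x^4 - 43200x^3 - (729353/2)x^2 - 408732x + 1576


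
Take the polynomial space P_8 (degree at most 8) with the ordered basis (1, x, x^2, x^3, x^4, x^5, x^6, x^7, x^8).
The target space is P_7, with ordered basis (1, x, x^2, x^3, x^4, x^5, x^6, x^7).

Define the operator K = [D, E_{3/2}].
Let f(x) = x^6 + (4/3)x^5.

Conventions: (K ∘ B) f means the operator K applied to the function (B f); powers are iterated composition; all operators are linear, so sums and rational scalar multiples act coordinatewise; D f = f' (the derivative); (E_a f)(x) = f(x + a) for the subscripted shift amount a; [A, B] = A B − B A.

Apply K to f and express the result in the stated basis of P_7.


the result is g(x) = 0

E_{3/2} f = x^6 + (31/3)x^5 + (175/4)x^4 + (195/2)x^3 + (1935/16)x^2 + (1269/16)x + 1377/64
D E_{3/2} f = 6x^5 + (155/3)x^4 + 175x^3 + (585/2)x^2 + (1935/8)x + 1269/16
D f = 6x^5 + (20/3)x^4
E_{3/2} D f = 6x^5 + (155/3)x^4 + 175x^3 + (585/2)x^2 + (1935/8)x + 1269/16
[D, E_{3/2}] f = 0


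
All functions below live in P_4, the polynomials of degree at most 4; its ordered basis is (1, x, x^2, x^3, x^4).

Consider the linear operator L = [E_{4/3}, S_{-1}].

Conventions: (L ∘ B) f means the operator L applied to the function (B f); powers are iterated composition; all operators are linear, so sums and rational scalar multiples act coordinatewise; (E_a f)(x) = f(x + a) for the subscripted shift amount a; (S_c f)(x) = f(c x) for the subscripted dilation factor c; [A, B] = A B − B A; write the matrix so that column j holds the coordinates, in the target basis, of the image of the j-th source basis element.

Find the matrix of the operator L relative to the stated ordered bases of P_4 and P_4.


image of 1: 0
image of x: -8/3
image of x^2: (16/3)x
image of x^3: -8x^2 - 128/27
image of x^4: (32/3)x^3 + (512/27)x
each image's coordinates form column j of the matrix

the matrix is [[0, -8/3, 0, -128/27, 0]; [0, 0, 16/3, 0, 512/27]; [0, 0, 0, -8, 0]; [0, 0, 0, 0, 32/3]; [0, 0, 0, 0, 0]] (rows listed top to bottom)


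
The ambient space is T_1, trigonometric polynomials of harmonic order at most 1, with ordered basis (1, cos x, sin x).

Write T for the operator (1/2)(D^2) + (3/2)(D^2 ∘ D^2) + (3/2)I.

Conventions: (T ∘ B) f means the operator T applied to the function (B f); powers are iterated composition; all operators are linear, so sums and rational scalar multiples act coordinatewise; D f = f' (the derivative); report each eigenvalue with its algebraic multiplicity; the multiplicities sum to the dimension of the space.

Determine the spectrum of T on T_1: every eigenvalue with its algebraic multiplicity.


image of 1: 3/2
image of cos x: (5/2)cos x
image of sin x: (5/2)sin x
the matrix is diagonal; its diagonal is (3/2, 5/2, 5/2)
for a triangular matrix the eigenvalues are the diagonal entries, with algebraic multiplicity their repetition count

λ = 3/2 (multiplicity 1), λ = 5/2 (multiplicity 2)


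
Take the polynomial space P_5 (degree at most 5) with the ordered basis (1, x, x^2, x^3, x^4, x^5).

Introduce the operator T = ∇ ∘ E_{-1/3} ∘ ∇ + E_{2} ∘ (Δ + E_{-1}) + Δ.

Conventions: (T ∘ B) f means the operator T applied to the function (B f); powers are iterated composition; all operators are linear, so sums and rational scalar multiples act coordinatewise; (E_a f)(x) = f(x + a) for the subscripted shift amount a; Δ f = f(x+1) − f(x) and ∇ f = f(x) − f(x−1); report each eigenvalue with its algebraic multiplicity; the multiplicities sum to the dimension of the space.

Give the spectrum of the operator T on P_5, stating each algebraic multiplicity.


λ = 1 (multiplicity 6)

image of 1: 1
image of x: x + 3
image of x^2: x^2 + 6x + 9
image of x^3: x^3 + 9x^2 + 27x + 13
image of x^4: x^4 + 12x^3 + 54x^2 + 52x + 271/3
image of x^5: x^5 + 15x^4 + 90x^3 + 130x^2 + (1355/3)x + 4111/27
the matrix is upper triangular; its diagonal is (1, 1, 1, 1, 1, 1)
for a triangular matrix the eigenvalues are the diagonal entries, with algebraic multiplicity their repetition count


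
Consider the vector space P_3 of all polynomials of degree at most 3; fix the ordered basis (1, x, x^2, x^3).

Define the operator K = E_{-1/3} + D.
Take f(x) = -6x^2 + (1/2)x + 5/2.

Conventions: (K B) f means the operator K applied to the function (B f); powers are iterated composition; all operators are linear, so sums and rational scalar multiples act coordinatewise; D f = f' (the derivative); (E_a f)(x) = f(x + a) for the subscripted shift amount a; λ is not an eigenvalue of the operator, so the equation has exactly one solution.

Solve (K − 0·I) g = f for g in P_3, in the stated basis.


g(x) = -6x^2 + (17/2)x - 5/2

write g with unknown coordinates in the stated basis and equate coefficients in (K − 0·I) g = f
solving from the highest basis element down gives g = -6x^2 + (17/2)x - 5/2
check: K g = -6x^2 + (1/2)x + 5/2
so K g − 0·g = -6x^2 + (1/2)x + 5/2 = f ✓


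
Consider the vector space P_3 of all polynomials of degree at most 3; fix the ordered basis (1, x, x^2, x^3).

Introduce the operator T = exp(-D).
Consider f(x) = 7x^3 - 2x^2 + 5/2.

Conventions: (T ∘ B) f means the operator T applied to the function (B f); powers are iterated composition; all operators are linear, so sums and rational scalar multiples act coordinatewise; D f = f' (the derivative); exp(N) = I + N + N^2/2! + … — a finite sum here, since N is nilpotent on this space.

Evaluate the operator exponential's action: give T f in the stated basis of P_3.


order-1 term: -21x^2 + 4x
order-2 term: 21x - 2
order-3 term: -7
the series for exp(-D) f terminates at order 3
exp(-D) f = 7x^3 - 23x^2 + 25x - 13/2

g(x) = 7x^3 - 23x^2 + 25x - 13/2


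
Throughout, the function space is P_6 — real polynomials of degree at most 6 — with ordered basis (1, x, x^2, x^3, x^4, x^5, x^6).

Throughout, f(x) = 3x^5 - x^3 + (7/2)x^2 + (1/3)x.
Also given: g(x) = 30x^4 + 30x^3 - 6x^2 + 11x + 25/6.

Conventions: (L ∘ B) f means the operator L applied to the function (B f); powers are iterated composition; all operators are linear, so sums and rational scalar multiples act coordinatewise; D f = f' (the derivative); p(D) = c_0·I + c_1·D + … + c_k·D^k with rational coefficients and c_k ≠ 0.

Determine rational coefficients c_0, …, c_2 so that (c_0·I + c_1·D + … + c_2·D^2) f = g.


D^0 f = 3x^5 - x^3 + (7/2)x^2 + (1/3)x
D^1 f = 15x^4 - 3x^2 + 7x + 1/3
D^2 f = 60x^3 - 6x + 7
matching coefficients of g against c_0 f + c_1 Df + … from the top degree down determines the c_i
solution: c_0 = 0, c_1 = 2, c_2 = 1/2

c_0 = 0, c_1 = 2, c_2 = 1/2


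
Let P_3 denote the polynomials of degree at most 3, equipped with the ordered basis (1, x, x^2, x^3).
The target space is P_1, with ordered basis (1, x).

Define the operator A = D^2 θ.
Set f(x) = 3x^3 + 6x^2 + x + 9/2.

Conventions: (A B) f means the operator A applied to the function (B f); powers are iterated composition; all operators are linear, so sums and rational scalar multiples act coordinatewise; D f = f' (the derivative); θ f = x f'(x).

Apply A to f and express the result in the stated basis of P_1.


the image equals g(x) = 54x + 24

θ f = 9x^3 + 12x^2 + x
D θ f = 27x^2 + 24x + 1
D D θ f = 54x + 24


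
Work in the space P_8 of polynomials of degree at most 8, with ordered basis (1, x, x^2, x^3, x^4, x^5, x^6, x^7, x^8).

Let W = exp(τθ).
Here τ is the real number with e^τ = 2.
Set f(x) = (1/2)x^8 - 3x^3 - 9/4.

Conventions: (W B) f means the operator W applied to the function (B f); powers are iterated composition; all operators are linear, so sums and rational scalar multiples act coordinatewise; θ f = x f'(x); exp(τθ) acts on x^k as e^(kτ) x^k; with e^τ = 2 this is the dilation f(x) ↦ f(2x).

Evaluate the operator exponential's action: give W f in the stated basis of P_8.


exp(τθ) x^k = e^(kτ) x^k; with e^τ = 2 this sends x^k to 2^k x^k
x^3 ↦ 8 x^3
x^8 ↦ 256 x^8
applying this coordinatewise to f: exp(τθ) f = 128x^8 - 24x^3 - 9/4

g(x) = 128x^8 - 24x^3 - 9/4


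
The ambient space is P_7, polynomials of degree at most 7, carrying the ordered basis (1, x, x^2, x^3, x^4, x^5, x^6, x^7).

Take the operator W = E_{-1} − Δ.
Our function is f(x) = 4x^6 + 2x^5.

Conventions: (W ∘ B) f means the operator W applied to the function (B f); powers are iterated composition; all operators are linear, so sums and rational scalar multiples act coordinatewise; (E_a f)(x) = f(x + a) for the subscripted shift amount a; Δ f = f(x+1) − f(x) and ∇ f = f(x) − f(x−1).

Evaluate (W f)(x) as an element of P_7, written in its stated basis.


E_{-1} f = 4x^6 - 22x^5 + 50x^4 - 60x^3 + 40x^2 - 14x + 2
Δ f = 24x^5 + 70x^4 + 100x^3 + 80x^2 + 34x + 6
(-Δ) f = -24x^5 - 70x^4 - 100x^3 - 80x^2 - 34x - 6
(E_{-1} − Δ) f = 4x^6 - 46x^5 - 20x^4 - 160x^3 - 40x^2 - 48x - 4

the result is g(x) = 4x^6 - 46x^5 - 20x^4 - 160x^3 - 40x^2 - 48x - 4


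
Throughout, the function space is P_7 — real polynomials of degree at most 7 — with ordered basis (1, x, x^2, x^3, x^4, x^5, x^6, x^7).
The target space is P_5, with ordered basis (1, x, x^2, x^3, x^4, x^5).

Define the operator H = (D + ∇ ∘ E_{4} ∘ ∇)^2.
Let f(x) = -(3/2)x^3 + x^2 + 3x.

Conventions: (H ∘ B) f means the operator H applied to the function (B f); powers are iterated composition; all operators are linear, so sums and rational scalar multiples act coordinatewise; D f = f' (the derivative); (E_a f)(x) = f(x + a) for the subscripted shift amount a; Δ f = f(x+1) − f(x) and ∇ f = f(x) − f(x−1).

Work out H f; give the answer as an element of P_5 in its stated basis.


the image equals g(x) = -9x - 16

D f = -(9/2)x^2 + 2x + 3
∇ f = -(9/2)x^2 + (13/2)x + 1/2
E_{4} ∇ f = -(9/2)x^2 - (59/2)x - 91/2
∇ E_{4} ∇ f = -9x - 25
(D + ∇ ∘ E_{4} ∘ ∇) f = -(9/2)x^2 - 7x - 22
D (D + ∇ ∘ E_{4} ∘ ∇) f = -9x - 7
∇ (D + ∇ ∘ E_{4} ∘ ∇) f = -9x - 5/2
E_{4} ∇ (D + ∇ ∘ E_{4} ∘ ∇) f = -9x - 77/2
∇ E_{4} ∇ (D + ∇ ∘ E_{4} ∘ ∇) f = -9
(D + ∇ ∘ E_{4} ∘ ∇) (D + ∇ ∘ E_{4} ∘ ∇) f = -9x - 16


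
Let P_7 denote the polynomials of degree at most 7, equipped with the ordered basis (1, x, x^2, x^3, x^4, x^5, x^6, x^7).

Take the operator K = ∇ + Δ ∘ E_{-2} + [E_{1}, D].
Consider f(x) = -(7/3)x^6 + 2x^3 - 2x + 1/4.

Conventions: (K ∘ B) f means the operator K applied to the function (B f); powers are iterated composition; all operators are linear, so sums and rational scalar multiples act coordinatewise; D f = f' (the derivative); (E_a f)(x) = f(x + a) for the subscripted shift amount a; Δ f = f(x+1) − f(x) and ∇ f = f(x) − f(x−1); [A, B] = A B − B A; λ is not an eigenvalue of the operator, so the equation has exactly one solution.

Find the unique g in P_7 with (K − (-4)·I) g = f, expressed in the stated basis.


the image equals g(x) = -(7/12)x^6 + (7/4)x^5 - (105/8)x^4 + (811/12)x^3 - (2001/8)x^2 + (4963/8)x - 3085/4

write g with unknown coordinates in the stated basis and equate coefficients in (K − (-4)·I) g = f
solving from the highest basis element down gives g = -(7/12)x^6 + (7/4)x^5 - (105/8)x^4 + (811/12)x^3 - (2001/8)x^2 + (4963/8)x - 3085/4
check: K g = -7x^5 + (105/2)x^4 - (805/3)x^3 + (2001/2)x^2 - (4967/2)x + 12341/4
so K g − (-4)·g = -(7/3)x^6 + 2x^3 - 2x + 1/4 = f ✓
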